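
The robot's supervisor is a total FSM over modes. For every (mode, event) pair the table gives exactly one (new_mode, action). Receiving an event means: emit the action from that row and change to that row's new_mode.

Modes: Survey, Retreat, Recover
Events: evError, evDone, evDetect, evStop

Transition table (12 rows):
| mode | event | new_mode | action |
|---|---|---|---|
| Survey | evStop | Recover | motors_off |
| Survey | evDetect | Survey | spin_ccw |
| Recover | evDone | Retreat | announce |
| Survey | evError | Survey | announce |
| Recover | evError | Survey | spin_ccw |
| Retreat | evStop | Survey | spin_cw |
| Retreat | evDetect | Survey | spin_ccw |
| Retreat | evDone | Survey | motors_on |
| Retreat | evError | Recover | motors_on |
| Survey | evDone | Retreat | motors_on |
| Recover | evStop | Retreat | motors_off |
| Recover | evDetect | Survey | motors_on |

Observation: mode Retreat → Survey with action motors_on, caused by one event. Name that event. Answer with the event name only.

evDone

try evError: (Retreat, evError) → (Recover, motors_on)
try evDone: (Retreat, evDone) → (Survey, motors_on)  ← matches
try evDetect: (Retreat, evDetect) → (Survey, spin_ccw)
try evStop: (Retreat, evStop) → (Survey, spin_cw)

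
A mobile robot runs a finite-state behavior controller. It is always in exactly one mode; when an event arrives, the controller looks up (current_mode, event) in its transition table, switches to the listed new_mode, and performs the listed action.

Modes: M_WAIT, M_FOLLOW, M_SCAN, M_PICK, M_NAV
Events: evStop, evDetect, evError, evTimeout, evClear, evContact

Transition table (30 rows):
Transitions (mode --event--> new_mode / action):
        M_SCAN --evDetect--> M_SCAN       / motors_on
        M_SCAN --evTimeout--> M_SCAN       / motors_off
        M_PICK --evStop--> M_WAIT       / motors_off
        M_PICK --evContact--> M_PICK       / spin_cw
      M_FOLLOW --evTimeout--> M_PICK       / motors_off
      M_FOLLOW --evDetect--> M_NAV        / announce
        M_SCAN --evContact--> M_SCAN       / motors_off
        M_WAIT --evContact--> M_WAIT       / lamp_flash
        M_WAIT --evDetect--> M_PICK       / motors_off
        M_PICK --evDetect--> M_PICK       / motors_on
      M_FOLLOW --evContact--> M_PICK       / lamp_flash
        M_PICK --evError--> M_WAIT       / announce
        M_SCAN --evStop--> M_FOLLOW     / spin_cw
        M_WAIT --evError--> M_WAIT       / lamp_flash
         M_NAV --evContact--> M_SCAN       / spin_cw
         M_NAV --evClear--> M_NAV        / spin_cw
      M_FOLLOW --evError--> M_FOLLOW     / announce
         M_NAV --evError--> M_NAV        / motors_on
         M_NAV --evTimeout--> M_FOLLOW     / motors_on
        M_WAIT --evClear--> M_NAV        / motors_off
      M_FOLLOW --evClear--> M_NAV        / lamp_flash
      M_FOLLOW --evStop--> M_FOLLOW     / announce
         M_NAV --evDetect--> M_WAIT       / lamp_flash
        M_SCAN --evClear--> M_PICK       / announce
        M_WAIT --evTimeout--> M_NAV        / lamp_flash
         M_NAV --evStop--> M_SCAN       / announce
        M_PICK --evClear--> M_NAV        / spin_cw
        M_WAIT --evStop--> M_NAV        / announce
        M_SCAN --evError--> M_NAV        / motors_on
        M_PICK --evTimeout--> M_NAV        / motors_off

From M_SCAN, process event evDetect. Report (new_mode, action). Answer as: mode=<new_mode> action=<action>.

mode=M_SCAN action=motors_on

current mode = M_SCAN; filter table to that mode:
  (M_SCAN, evDetect) → (M_SCAN, motors_on)  ← event matches
  (M_SCAN, evTimeout) → (M_SCAN, motors_off)
  (M_SCAN, evContact) → (M_SCAN, motors_off)
  (M_SCAN, evStop) → (M_FOLLOW, spin_cw)
  (M_SCAN, evClear) → (M_PICK, announce)
  (M_SCAN, evError) → (M_NAV, motors_on)
event = evDetect selects (M_SCAN, motors_on)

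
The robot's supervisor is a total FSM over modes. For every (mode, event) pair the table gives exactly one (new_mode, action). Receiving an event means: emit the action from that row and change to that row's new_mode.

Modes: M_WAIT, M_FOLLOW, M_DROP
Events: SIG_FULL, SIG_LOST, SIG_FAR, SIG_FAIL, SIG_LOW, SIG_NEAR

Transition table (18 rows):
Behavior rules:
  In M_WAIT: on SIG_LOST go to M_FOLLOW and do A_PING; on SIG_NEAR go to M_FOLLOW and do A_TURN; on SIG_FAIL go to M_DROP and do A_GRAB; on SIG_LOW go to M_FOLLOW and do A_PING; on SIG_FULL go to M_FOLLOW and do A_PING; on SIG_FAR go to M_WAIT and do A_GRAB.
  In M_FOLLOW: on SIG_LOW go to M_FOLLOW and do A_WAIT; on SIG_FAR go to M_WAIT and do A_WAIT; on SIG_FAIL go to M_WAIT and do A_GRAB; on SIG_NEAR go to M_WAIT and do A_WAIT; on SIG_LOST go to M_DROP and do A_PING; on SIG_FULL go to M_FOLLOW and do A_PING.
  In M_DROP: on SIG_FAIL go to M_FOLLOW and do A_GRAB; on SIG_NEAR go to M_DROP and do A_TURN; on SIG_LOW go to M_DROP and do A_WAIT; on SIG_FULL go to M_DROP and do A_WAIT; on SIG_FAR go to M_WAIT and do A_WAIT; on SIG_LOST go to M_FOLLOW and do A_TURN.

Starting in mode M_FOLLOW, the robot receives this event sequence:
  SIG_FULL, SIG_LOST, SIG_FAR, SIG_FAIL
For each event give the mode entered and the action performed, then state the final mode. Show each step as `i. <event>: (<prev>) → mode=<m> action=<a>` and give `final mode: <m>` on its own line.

1. SIG_FULL: (M_FOLLOW) → mode=M_FOLLOW action=A_PING
2. SIG_LOST: (M_FOLLOW) → mode=M_DROP action=A_PING
3. SIG_FAR: (M_DROP) → mode=M_WAIT action=A_WAIT
4. SIG_FAIL: (M_WAIT) → mode=M_DROP action=A_GRAB

final mode: M_DROP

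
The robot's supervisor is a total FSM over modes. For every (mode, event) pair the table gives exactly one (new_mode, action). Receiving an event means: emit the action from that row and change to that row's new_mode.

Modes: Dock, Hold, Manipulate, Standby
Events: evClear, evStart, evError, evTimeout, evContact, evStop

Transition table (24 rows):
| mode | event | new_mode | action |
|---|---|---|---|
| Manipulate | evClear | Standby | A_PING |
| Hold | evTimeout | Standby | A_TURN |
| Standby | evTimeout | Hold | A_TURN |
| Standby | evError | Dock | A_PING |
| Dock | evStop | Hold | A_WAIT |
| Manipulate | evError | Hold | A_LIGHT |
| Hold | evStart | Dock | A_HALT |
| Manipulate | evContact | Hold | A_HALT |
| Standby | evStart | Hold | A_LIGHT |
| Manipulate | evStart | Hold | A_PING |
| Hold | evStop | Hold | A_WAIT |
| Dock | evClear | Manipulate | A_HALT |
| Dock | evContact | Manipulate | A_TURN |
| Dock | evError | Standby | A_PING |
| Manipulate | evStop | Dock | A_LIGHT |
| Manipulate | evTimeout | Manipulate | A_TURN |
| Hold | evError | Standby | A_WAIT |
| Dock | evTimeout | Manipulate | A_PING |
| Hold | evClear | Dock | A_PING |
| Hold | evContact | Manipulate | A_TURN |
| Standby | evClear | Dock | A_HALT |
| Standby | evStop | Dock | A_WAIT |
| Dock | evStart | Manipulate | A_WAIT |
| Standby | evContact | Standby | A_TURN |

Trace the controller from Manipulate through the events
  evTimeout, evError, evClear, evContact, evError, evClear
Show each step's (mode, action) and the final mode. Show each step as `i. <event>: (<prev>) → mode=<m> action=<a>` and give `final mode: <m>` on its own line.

final mode: Dock

1. evTimeout: (Manipulate) → mode=Manipulate action=A_TURN
2. evError: (Manipulate) → mode=Hold action=A_LIGHT
3. evClear: (Hold) → mode=Dock action=A_PING
4. evContact: (Dock) → mode=Manipulate action=A_TURN
5. evError: (Manipulate) → mode=Hold action=A_LIGHT
6. evClear: (Hold) → mode=Dock action=A_PING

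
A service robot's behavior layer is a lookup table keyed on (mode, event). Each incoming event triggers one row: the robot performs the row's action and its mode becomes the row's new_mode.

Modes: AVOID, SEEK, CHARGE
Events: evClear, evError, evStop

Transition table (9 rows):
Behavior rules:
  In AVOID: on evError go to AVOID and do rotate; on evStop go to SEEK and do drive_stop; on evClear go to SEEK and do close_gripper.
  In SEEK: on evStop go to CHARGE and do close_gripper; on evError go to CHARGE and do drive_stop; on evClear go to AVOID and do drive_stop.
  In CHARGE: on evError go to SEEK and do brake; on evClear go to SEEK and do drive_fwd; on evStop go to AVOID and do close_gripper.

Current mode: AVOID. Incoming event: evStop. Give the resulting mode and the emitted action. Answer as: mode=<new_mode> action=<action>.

mode=SEEK action=drive_stop

current mode = AVOID; filter table to that mode:
  (AVOID, evError) → (AVOID, rotate)
  (AVOID, evStop) → (SEEK, drive_stop)  ← event matches
  (AVOID, evClear) → (SEEK, close_gripper)
event = evStop selects (SEEK, drive_stop)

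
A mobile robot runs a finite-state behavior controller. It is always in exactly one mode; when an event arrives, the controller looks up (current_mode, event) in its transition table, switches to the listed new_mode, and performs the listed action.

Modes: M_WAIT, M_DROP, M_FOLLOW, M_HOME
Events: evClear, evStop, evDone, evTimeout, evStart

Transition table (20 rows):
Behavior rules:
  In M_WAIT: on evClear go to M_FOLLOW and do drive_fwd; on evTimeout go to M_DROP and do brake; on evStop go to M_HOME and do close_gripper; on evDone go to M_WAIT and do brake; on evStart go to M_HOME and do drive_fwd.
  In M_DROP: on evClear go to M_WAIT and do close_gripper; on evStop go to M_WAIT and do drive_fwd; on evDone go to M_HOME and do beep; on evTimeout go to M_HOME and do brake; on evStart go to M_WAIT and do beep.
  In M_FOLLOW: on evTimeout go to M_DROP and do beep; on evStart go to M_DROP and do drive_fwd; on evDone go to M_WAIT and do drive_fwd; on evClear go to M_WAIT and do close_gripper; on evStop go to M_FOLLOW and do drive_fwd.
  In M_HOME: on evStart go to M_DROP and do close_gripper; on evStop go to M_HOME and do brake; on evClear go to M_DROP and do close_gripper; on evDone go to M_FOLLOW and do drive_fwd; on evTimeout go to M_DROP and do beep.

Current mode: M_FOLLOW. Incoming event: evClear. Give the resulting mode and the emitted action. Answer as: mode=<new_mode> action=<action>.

mode=M_WAIT action=close_gripper

current mode = M_FOLLOW; filter table to that mode:
  (M_FOLLOW, evTimeout) → (M_DROP, beep)
  (M_FOLLOW, evStart) → (M_DROP, drive_fwd)
  (M_FOLLOW, evDone) → (M_WAIT, drive_fwd)
  (M_FOLLOW, evClear) → (M_WAIT, close_gripper)  ← event matches
  (M_FOLLOW, evStop) → (M_FOLLOW, drive_fwd)
event = evClear selects (M_WAIT, close_gripper)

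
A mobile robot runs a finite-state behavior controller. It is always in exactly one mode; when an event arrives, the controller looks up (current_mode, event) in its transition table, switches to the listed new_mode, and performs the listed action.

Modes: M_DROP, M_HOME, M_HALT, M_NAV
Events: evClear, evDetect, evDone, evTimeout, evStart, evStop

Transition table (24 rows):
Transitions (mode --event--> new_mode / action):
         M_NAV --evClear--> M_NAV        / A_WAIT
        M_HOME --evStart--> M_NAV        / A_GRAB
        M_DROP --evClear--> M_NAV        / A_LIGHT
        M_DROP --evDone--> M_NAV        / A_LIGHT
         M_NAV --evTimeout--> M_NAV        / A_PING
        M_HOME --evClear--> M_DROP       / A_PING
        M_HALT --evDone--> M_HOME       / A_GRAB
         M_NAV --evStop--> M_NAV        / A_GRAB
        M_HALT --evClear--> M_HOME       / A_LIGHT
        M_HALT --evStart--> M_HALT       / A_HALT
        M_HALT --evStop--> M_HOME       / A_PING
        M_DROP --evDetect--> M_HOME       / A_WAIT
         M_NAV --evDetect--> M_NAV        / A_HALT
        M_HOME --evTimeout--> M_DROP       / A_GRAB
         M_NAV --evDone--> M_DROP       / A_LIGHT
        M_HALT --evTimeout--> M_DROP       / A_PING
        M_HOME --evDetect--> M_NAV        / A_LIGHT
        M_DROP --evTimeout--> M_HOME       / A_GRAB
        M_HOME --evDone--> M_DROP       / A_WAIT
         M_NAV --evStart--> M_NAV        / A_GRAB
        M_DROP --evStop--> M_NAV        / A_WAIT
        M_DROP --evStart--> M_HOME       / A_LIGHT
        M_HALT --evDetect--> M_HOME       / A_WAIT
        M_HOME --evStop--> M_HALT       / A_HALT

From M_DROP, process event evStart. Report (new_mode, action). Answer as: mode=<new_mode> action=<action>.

current mode = M_DROP; filter table to that mode:
  (M_DROP, evClear) → (M_NAV, A_LIGHT)
  (M_DROP, evDone) → (M_NAV, A_LIGHT)
  (M_DROP, evDetect) → (M_HOME, A_WAIT)
  (M_DROP, evTimeout) → (M_HOME, A_GRAB)
  (M_DROP, evStop) → (M_NAV, A_WAIT)
  (M_DROP, evStart) → (M_HOME, A_LIGHT)  ← event matches
event = evStart selects (M_HOME, A_LIGHT)

mode=M_HOME action=A_LIGHT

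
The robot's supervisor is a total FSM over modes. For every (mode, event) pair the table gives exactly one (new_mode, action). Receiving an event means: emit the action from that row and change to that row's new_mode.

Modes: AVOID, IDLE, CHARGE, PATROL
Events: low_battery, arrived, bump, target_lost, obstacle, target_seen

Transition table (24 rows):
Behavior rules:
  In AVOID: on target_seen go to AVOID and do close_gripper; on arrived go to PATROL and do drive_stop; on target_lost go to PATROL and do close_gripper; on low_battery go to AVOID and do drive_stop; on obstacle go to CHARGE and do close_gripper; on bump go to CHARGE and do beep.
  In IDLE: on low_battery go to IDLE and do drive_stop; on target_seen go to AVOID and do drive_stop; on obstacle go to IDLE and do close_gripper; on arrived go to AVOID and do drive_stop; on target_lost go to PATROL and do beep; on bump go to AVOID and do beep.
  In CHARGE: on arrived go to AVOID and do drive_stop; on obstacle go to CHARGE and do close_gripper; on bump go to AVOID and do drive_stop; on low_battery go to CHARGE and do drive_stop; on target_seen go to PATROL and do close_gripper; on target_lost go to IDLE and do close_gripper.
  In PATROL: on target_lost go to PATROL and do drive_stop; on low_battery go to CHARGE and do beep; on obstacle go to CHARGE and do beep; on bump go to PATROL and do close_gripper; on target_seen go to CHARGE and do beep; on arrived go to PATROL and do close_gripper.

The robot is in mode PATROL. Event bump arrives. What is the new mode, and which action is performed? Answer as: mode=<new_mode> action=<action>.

current mode = PATROL; filter table to that mode:
  (PATROL, target_lost) → (PATROL, drive_stop)
  (PATROL, low_battery) → (CHARGE, beep)
  (PATROL, obstacle) → (CHARGE, beep)
  (PATROL, bump) → (PATROL, close_gripper)  ← event matches
  (PATROL, target_seen) → (CHARGE, beep)
  (PATROL, arrived) → (PATROL, close_gripper)
event = bump selects (PATROL, close_gripper)

mode=PATROL action=close_gripper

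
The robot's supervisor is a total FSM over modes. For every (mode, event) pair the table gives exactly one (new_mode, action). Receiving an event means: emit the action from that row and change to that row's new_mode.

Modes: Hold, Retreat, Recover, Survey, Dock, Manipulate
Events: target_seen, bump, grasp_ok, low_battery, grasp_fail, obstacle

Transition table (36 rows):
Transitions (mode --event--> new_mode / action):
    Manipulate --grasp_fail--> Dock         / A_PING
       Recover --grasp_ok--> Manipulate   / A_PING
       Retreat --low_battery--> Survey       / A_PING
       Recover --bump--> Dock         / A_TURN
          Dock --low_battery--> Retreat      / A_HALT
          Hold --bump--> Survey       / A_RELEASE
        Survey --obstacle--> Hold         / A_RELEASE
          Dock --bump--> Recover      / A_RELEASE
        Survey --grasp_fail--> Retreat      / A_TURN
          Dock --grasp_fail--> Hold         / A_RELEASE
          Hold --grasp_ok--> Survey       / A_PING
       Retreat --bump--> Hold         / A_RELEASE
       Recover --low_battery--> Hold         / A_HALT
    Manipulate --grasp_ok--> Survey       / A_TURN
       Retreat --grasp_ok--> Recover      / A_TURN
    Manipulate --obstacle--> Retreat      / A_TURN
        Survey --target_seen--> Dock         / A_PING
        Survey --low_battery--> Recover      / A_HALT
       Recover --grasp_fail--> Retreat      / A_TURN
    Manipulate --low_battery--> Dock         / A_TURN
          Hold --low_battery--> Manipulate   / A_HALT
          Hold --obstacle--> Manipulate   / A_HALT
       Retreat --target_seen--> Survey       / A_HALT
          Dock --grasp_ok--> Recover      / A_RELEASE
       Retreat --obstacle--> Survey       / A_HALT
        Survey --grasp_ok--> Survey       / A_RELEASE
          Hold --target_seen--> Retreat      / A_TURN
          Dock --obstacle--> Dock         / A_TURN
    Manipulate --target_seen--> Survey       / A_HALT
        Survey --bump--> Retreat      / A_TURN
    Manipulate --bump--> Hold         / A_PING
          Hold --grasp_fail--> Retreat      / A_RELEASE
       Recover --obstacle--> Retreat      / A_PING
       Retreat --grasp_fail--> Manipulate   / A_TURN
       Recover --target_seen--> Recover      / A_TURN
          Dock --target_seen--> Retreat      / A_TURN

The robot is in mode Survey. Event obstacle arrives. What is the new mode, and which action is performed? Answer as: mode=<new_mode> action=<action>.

mode=Hold action=A_RELEASE

current mode = Survey; filter table to that mode:
  (Survey, obstacle) → (Hold, A_RELEASE)  ← event matches
  (Survey, grasp_fail) → (Retreat, A_TURN)
  (Survey, target_seen) → (Dock, A_PING)
  (Survey, low_battery) → (Recover, A_HALT)
  (Survey, grasp_ok) → (Survey, A_RELEASE)
  (Survey, bump) → (Retreat, A_TURN)
event = obstacle selects (Hold, A_RELEASE)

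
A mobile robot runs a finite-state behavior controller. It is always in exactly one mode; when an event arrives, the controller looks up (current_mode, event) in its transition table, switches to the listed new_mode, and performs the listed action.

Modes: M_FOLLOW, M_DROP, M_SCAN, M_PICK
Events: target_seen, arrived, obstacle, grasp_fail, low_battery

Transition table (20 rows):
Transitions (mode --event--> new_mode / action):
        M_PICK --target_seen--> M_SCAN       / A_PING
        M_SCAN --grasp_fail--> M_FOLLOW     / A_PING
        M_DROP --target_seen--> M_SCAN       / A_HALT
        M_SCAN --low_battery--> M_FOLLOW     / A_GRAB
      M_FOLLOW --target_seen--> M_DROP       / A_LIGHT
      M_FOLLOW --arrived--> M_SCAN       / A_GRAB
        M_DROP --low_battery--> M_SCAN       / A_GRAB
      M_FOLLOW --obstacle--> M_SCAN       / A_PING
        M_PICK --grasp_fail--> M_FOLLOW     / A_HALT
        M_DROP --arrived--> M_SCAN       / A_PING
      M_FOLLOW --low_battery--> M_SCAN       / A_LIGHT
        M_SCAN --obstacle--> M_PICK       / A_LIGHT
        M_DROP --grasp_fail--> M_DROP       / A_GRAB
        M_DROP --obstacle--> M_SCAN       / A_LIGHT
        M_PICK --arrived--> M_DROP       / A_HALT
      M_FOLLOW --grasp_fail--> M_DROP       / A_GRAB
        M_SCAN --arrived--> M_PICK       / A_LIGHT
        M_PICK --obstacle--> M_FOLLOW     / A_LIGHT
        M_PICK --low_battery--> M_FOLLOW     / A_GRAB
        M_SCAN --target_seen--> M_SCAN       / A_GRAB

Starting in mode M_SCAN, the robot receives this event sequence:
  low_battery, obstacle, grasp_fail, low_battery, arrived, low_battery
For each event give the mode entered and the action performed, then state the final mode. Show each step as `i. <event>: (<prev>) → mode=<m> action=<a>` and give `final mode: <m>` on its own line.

1. low_battery: (M_SCAN) → mode=M_FOLLOW action=A_GRAB
2. obstacle: (M_FOLLOW) → mode=M_SCAN action=A_PING
3. grasp_fail: (M_SCAN) → mode=M_FOLLOW action=A_PING
4. low_battery: (M_FOLLOW) → mode=M_SCAN action=A_LIGHT
5. arrived: (M_SCAN) → mode=M_PICK action=A_LIGHT
6. low_battery: (M_PICK) → mode=M_FOLLOW action=A_GRAB

final mode: M_FOLLOW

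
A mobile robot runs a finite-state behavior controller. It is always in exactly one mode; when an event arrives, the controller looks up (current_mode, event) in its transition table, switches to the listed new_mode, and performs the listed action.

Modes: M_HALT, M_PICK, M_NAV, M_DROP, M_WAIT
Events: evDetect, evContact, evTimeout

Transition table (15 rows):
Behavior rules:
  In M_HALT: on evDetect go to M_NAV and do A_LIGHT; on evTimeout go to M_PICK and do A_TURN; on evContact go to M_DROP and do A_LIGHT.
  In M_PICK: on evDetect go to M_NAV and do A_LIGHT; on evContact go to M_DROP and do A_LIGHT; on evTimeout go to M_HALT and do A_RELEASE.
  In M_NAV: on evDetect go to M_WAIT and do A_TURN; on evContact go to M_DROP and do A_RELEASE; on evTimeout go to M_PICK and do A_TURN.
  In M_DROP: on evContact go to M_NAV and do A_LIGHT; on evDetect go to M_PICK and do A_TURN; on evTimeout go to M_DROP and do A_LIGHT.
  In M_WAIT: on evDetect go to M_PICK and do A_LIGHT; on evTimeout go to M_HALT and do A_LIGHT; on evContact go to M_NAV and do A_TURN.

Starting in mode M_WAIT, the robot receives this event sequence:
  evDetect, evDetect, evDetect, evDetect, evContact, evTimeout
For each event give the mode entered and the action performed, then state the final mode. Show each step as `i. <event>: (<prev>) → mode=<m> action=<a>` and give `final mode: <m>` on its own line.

final mode: M_DROP

1. evDetect: (M_WAIT) → mode=M_PICK action=A_LIGHT
2. evDetect: (M_PICK) → mode=M_NAV action=A_LIGHT
3. evDetect: (M_NAV) → mode=M_WAIT action=A_TURN
4. evDetect: (M_WAIT) → mode=M_PICK action=A_LIGHT
5. evContact: (M_PICK) → mode=M_DROP action=A_LIGHT
6. evTimeout: (M_DROP) → mode=M_DROP action=A_LIGHT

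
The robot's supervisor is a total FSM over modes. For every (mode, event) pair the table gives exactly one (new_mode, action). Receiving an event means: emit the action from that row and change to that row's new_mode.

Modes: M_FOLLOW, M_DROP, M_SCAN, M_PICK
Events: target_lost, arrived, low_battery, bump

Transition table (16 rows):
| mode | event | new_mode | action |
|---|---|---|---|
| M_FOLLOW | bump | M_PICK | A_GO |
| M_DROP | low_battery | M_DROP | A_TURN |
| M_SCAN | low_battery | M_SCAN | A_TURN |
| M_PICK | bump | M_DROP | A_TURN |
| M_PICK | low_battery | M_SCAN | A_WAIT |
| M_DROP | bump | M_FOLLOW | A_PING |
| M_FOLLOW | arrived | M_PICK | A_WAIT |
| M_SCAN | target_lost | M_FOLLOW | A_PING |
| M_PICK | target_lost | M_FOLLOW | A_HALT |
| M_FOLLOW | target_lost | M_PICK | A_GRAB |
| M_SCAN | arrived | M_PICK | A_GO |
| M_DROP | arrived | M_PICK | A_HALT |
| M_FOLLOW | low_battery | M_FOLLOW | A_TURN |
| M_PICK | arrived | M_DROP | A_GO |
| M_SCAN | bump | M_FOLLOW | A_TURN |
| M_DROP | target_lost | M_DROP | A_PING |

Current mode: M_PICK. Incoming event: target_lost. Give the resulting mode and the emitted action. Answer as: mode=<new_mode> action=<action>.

mode=M_FOLLOW action=A_HALT

current mode = M_PICK; filter table to that mode:
  (M_PICK, bump) → (M_DROP, A_TURN)
  (M_PICK, low_battery) → (M_SCAN, A_WAIT)
  (M_PICK, target_lost) → (M_FOLLOW, A_HALT)  ← event matches
  (M_PICK, arrived) → (M_DROP, A_GO)
event = target_lost selects (M_FOLLOW, A_HALT)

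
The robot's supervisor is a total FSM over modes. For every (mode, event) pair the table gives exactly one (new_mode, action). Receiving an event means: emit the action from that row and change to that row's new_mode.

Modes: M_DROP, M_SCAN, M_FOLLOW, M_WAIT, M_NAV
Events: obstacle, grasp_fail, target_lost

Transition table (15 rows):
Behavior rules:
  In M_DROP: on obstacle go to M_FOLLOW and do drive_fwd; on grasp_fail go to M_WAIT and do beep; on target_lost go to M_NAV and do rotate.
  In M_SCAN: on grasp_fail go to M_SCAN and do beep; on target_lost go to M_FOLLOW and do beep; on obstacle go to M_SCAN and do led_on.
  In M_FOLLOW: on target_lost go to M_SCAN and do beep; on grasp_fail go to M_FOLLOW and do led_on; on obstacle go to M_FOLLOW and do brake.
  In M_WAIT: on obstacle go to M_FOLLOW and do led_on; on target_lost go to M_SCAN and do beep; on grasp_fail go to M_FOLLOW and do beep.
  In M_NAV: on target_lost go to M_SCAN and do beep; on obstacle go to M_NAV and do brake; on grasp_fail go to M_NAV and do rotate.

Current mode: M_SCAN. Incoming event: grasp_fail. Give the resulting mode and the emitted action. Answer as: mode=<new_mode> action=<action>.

mode=M_SCAN action=beep

current mode = M_SCAN; filter table to that mode:
  (M_SCAN, grasp_fail) → (M_SCAN, beep)  ← event matches
  (M_SCAN, target_lost) → (M_FOLLOW, beep)
  (M_SCAN, obstacle) → (M_SCAN, led_on)
event = grasp_fail selects (M_SCAN, beep)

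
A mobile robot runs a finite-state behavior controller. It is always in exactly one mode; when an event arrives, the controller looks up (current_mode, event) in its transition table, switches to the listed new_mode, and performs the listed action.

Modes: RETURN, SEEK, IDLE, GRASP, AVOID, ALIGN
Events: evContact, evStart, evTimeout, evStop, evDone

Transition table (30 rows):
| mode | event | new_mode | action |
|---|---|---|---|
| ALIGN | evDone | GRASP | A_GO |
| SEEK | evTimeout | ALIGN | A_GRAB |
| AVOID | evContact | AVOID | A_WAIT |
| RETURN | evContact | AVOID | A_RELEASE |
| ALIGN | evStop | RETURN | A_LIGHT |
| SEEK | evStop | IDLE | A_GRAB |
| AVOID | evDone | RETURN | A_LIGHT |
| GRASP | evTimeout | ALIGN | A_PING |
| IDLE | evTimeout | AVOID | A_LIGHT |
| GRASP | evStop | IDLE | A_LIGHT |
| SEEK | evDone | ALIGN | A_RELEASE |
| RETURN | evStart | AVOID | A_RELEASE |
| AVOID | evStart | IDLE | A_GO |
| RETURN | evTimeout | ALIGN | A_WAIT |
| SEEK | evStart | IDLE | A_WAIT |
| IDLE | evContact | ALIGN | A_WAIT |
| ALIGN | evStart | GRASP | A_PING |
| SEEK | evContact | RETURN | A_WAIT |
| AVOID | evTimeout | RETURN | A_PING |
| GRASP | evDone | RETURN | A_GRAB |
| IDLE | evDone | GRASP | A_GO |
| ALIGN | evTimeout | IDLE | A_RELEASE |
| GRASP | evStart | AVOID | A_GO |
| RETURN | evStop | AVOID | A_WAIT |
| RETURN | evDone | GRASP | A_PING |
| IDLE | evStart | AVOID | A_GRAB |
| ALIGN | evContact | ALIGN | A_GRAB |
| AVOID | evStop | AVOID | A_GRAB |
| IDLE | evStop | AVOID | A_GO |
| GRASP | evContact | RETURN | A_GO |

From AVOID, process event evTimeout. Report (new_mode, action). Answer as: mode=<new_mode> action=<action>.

current mode = AVOID; filter table to that mode:
  (AVOID, evContact) → (AVOID, A_WAIT)
  (AVOID, evDone) → (RETURN, A_LIGHT)
  (AVOID, evStart) → (IDLE, A_GO)
  (AVOID, evTimeout) → (RETURN, A_PING)  ← event matches
  (AVOID, evStop) → (AVOID, A_GRAB)
event = evTimeout selects (RETURN, A_PING)

mode=RETURN action=A_PING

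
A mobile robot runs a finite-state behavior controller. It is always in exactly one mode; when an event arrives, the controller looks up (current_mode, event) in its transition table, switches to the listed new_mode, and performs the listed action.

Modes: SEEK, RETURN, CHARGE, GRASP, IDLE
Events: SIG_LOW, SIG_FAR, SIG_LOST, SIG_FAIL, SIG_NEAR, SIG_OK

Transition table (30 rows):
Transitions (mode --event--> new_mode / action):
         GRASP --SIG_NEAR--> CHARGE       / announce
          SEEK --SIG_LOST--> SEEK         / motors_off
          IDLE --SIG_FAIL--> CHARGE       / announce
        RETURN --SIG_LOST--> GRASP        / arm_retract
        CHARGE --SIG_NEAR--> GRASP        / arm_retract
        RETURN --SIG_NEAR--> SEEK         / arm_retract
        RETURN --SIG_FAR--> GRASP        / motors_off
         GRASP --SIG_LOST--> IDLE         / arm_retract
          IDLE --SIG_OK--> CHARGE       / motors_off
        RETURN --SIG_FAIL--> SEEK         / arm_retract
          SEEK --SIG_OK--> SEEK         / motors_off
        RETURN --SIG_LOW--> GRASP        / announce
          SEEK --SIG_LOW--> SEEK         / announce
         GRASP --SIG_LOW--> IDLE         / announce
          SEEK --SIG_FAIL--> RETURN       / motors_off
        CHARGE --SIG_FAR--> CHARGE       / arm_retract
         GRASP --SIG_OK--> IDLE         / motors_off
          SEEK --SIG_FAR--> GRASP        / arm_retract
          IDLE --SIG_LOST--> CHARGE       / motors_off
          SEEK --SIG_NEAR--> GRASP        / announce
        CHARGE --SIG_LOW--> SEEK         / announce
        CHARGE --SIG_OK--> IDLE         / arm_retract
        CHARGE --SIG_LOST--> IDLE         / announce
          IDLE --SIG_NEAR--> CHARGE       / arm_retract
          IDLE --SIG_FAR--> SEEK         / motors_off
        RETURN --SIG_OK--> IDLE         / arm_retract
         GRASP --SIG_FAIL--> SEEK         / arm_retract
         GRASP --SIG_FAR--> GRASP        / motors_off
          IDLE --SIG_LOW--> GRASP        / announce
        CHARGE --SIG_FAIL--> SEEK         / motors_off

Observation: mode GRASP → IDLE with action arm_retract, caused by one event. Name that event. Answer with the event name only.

try SIG_LOW: (GRASP, SIG_LOW) → (IDLE, announce)
try SIG_FAR: (GRASP, SIG_FAR) → (GRASP, motors_off)
try SIG_LOST: (GRASP, SIG_LOST) → (IDLE, arm_retract)  ← matches
try SIG_FAIL: (GRASP, SIG_FAIL) → (SEEK, arm_retract)
try SIG_NEAR: (GRASP, SIG_NEAR) → (CHARGE, announce)
try SIG_OK: (GRASP, SIG_OK) → (IDLE, motors_off)

SIG_LOST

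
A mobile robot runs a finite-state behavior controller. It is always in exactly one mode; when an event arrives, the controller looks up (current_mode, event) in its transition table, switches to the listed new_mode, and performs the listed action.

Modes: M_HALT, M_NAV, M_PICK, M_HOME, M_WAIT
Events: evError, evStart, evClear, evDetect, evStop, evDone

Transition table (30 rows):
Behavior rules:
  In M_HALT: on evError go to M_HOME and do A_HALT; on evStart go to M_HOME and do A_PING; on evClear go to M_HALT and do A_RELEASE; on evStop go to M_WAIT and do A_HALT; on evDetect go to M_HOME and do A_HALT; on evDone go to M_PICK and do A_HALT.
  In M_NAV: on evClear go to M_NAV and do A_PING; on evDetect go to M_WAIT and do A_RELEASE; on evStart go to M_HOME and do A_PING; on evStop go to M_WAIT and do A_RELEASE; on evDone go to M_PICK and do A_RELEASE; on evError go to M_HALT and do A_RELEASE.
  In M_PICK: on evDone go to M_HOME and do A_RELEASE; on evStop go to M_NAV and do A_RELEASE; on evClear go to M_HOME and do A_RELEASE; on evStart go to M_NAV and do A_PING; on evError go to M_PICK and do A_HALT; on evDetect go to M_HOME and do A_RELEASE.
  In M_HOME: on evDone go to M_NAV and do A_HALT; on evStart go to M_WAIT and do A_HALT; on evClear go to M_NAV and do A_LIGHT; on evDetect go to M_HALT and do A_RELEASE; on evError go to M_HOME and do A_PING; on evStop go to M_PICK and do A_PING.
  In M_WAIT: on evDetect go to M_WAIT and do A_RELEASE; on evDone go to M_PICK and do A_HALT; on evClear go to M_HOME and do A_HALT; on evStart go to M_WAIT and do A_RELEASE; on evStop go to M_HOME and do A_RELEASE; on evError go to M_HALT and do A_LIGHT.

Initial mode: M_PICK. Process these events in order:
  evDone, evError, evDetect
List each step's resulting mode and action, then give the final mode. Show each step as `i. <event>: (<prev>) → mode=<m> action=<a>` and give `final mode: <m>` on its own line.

1. evDone: (M_PICK) → mode=M_HOME action=A_RELEASE
2. evError: (M_HOME) → mode=M_HOME action=A_PING
3. evDetect: (M_HOME) → mode=M_HALT action=A_RELEASE

final mode: M_HALT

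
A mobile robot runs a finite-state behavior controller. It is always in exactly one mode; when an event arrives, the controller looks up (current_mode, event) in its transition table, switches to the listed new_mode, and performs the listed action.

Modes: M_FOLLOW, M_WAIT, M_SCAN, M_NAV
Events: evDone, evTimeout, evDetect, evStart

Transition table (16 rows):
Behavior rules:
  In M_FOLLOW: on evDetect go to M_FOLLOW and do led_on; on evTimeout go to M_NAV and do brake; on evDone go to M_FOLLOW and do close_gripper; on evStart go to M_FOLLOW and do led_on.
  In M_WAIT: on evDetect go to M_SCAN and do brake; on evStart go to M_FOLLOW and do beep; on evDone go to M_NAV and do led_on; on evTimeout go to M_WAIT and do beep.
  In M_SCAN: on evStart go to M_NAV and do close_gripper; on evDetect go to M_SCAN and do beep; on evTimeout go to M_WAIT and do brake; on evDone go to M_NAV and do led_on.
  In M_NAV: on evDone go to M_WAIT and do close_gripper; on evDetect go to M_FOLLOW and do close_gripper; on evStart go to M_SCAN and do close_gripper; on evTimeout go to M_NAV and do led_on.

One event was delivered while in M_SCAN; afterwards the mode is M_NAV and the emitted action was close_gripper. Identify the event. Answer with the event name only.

try evDone: (M_SCAN, evDone) → (M_NAV, led_on)
try evTimeout: (M_SCAN, evTimeout) → (M_WAIT, brake)
try evDetect: (M_SCAN, evDetect) → (M_SCAN, beep)
try evStart: (M_SCAN, evStart) → (M_NAV, close_gripper)  ← matches

evStart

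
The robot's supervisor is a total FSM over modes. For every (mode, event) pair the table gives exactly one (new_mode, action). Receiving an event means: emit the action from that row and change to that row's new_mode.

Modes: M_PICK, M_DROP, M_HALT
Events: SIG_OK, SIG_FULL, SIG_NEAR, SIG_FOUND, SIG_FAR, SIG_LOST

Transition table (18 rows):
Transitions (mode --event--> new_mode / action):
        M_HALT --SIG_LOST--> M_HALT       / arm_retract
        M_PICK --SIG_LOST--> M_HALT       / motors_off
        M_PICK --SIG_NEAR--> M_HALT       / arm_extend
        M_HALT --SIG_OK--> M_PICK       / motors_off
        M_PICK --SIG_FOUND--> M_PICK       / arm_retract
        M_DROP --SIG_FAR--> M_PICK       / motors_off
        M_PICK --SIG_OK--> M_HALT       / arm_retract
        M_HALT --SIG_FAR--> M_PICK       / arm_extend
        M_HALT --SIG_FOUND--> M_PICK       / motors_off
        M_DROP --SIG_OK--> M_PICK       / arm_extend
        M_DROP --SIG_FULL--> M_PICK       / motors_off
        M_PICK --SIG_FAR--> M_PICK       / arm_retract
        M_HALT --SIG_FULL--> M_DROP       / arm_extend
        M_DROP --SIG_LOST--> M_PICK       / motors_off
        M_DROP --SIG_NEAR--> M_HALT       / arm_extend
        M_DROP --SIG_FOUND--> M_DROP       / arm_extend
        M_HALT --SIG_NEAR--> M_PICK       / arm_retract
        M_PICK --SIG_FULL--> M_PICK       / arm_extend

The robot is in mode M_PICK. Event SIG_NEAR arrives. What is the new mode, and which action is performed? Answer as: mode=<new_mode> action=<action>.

mode=M_HALT action=arm_extend

current mode = M_PICK; filter table to that mode:
  (M_PICK, SIG_LOST) → (M_HALT, motors_off)
  (M_PICK, SIG_NEAR) → (M_HALT, arm_extend)  ← event matches
  (M_PICK, SIG_FOUND) → (M_PICK, arm_retract)
  (M_PICK, SIG_OK) → (M_HALT, arm_retract)
  (M_PICK, SIG_FAR) → (M_PICK, arm_retract)
  (M_PICK, SIG_FULL) → (M_PICK, arm_extend)
event = SIG_NEAR selects (M_HALT, arm_extend)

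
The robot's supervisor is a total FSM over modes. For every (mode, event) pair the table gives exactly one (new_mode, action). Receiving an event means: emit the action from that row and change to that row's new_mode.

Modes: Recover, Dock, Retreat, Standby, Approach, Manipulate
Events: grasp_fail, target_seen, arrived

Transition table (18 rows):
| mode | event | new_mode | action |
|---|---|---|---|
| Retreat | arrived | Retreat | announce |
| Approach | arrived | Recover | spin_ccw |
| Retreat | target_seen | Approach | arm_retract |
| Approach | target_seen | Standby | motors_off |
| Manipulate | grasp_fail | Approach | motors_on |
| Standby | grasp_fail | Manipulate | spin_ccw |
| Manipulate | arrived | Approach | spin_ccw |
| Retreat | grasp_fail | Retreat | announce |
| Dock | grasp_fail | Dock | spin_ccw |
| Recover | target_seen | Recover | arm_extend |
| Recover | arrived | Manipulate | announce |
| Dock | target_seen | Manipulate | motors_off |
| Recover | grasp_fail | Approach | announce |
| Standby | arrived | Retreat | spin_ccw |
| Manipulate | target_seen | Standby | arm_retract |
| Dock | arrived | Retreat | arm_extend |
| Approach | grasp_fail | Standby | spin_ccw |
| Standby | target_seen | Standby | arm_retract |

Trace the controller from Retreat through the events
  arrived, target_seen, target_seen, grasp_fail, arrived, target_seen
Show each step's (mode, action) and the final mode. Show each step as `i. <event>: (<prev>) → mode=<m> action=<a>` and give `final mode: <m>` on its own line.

final mode: Standby

1. arrived: (Retreat) → mode=Retreat action=announce
2. target_seen: (Retreat) → mode=Approach action=arm_retract
3. target_seen: (Approach) → mode=Standby action=motors_off
4. grasp_fail: (Standby) → mode=Manipulate action=spin_ccw
5. arrived: (Manipulate) → mode=Approach action=spin_ccw
6. target_seen: (Approach) → mode=Standby action=motors_off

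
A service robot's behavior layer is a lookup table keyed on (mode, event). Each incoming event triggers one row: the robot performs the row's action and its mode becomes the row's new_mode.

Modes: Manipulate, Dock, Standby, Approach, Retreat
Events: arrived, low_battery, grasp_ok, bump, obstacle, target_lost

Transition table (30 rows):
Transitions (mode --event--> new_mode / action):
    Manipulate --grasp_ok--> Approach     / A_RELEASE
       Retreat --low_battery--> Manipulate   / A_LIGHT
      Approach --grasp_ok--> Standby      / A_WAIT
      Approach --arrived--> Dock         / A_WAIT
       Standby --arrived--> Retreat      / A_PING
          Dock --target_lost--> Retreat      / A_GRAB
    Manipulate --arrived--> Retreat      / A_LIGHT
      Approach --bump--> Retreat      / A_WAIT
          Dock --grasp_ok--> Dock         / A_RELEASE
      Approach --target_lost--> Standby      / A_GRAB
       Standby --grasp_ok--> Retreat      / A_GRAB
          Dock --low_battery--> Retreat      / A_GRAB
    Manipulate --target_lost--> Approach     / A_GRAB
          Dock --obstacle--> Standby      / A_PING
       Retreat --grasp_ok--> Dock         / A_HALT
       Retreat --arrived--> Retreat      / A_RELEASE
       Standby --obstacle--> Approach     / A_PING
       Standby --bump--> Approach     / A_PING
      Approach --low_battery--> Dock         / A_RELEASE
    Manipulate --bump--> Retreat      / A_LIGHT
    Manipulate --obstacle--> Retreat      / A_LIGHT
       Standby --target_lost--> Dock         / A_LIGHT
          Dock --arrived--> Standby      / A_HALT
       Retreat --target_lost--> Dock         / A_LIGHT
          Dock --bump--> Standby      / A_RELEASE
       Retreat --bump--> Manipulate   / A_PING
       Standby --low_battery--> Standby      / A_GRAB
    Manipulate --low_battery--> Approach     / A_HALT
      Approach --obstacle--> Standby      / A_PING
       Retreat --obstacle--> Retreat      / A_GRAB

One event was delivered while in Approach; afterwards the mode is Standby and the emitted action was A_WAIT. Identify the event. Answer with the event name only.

grasp_ok

try arrived: (Approach, arrived) → (Dock, A_WAIT)
try low_battery: (Approach, low_battery) → (Dock, A_RELEASE)
try grasp_ok: (Approach, grasp_ok) → (Standby, A_WAIT)  ← matches
try bump: (Approach, bump) → (Retreat, A_WAIT)
try obstacle: (Approach, obstacle) → (Standby, A_PING)
try target_lost: (Approach, target_lost) → (Standby, A_GRAB)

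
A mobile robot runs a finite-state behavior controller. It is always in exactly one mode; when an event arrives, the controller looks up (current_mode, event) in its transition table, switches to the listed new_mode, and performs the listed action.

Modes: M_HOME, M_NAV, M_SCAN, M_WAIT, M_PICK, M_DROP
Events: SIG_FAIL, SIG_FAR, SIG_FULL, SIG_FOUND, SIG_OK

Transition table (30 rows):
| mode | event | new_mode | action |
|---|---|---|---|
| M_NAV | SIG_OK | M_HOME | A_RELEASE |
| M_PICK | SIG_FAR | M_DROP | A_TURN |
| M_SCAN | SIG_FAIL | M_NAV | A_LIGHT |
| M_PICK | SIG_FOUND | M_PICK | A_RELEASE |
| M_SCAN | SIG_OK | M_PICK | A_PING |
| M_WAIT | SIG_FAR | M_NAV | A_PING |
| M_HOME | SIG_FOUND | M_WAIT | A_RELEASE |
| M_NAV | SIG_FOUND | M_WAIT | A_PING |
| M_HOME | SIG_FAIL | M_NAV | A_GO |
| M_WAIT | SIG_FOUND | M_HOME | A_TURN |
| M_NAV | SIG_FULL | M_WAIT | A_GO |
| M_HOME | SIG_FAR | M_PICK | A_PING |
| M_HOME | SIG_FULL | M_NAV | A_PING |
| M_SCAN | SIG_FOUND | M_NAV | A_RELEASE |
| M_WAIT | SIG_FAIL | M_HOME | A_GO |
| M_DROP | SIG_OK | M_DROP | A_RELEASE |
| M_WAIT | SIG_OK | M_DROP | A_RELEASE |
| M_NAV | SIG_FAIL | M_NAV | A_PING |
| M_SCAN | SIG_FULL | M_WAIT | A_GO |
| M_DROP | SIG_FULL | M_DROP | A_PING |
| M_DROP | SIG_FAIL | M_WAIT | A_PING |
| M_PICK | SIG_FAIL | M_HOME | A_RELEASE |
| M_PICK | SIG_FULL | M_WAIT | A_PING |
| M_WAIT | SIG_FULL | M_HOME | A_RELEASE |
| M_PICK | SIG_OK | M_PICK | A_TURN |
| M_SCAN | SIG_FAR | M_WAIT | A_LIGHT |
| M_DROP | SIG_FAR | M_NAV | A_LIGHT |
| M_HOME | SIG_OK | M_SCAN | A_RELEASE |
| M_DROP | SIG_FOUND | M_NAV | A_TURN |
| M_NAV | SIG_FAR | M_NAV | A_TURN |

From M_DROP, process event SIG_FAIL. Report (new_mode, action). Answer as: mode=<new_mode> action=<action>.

mode=M_WAIT action=A_PING

current mode = M_DROP; filter table to that mode:
  (M_DROP, SIG_OK) → (M_DROP, A_RELEASE)
  (M_DROP, SIG_FULL) → (M_DROP, A_PING)
  (M_DROP, SIG_FAIL) → (M_WAIT, A_PING)  ← event matches
  (M_DROP, SIG_FAR) → (M_NAV, A_LIGHT)
  (M_DROP, SIG_FOUND) → (M_NAV, A_TURN)
event = SIG_FAIL selects (M_WAIT, A_PING)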